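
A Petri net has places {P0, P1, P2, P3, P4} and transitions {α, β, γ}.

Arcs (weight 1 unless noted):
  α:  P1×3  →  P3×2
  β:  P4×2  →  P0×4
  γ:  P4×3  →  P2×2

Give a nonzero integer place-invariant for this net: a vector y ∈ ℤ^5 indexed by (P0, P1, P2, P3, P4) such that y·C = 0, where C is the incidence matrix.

Incidence matrix C (rows=places, cols=transitions):
        α    β    γ
   P0   0    4    0
   P1  -3    0    0
   P2   0    0    2
   P3   2    0    0
   P4   0   -2   -3

Candidate y = [0, 2, 0, 3, 0]; check y·C column-wise:
  col α: 2·-3 + 3·2 = 0
  col β: 0·4 + 2·0 + 3·0 + 0·-2 = 0
  col γ: 2·0 + 0·2 + 3·0 + 0·-3 = 0

y = (P0:0, P1:2, P2:0, P3:3, P4:0)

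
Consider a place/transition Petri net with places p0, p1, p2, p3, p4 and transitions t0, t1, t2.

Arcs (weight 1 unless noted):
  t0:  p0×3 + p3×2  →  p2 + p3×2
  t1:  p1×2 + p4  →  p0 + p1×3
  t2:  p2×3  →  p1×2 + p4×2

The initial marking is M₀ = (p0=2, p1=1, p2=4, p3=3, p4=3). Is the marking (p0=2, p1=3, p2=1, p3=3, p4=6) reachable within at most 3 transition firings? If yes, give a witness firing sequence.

depth 0: 1 marking
depth 1: 2 markings reached so far
depth 2: 3 markings reached so far
depth 3: 5 markings reached so far
target is not among the 5 markings reachable within 3 steps

NO — not reachable within 3 firings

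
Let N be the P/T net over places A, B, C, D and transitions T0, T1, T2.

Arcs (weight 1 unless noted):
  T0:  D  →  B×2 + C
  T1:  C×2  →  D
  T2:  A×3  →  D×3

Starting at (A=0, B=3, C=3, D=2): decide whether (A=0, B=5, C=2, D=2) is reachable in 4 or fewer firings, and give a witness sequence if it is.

step 1: fire T0:  (A=0, B=3, C=3, D=2) → (A=0, B=5, C=4, D=1)
step 2: fire T1:  (A=0, B=5, C=4, D=1) → (A=0, B=5, C=2, D=2)

YES — reachable via ⟨T0, T1⟩ (2 firings)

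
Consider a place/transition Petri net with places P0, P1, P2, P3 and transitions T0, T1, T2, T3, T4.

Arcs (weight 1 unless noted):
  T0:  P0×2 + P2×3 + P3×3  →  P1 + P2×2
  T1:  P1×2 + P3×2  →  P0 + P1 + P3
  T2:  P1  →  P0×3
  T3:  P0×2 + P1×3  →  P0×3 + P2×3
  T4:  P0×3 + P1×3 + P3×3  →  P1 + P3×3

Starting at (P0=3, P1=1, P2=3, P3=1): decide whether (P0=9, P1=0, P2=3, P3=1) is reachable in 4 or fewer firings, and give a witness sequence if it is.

NO — not reachable within 4 firings

depth 0: 1 marking
depth 1: 2 markings reached so far
depth 2: 2 markings reached so far
(frontier empty at depth 2; search complete)
target is not among the 2 markings reachable within 4 steps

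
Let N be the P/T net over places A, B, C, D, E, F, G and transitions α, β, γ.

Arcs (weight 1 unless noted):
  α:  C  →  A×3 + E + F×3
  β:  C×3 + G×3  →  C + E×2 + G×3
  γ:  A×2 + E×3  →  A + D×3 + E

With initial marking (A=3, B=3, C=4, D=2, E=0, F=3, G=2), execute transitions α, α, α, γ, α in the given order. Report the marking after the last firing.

step 1: fire α:  (A=3, B=3, C=4, D=2, E=0, F=3, G=2) → (A=6, B=3, C=3, D=2, E=1, F=6, G=2)
step 2: fire α:  (A=6, B=3, C=3, D=2, E=1, F=6, G=2) → (A=9, B=3, C=2, D=2, E=2, F=9, G=2)
step 3: fire α:  (A=9, B=3, C=2, D=2, E=2, F=9, G=2) → (A=12, B=3, C=1, D=2, E=3, F=12, G=2)
step 4: fire γ:  (A=12, B=3, C=1, D=2, E=3, F=12, G=2) → (A=11, B=3, C=1, D=5, E=1, F=12, G=2)
step 5: fire α:  (A=11, B=3, C=1, D=5, E=1, F=12, G=2) → (A=14, B=3, C=0, D=5, E=2, F=15, G=2)

(A=14, B=3, C=0, D=5, E=2, F=15, G=2)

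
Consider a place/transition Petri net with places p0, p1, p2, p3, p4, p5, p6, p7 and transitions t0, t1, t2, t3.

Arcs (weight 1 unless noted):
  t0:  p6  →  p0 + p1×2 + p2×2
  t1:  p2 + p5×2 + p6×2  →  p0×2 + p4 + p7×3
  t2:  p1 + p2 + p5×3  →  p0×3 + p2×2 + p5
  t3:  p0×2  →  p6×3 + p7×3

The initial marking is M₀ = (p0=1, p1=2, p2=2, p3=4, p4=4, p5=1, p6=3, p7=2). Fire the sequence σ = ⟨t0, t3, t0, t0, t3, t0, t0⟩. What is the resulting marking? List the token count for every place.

(p0=2, p1=12, p2=12, p3=4, p4=4, p5=1, p6=4, p7=8)

step 1: fire t0:  (p0=1, p1=2, p2=2, p3=4, p4=4, p5=1, p6=3, p7=2) → (p0=2, p1=4, p2=4, p3=4, p4=4, p5=1, p6=2, p7=2)
step 2: fire t3:  (p0=2, p1=4, p2=4, p3=4, p4=4, p5=1, p6=2, p7=2) → (p0=0, p1=4, p2=4, p3=4, p4=4, p5=1, p6=5, p7=5)
step 3: fire t0:  (p0=0, p1=4, p2=4, p3=4, p4=4, p5=1, p6=5, p7=5) → (p0=1, p1=6, p2=6, p3=4, p4=4, p5=1, p6=4, p7=5)
step 4: fire t0:  (p0=1, p1=6, p2=6, p3=4, p4=4, p5=1, p6=4, p7=5) → (p0=2, p1=8, p2=8, p3=4, p4=4, p5=1, p6=3, p7=5)
step 5: fire t3:  (p0=2, p1=8, p2=8, p3=4, p4=4, p5=1, p6=3, p7=5) → (p0=0, p1=8, p2=8, p3=4, p4=4, p5=1, p6=6, p7=8)
step 6: fire t0:  (p0=0, p1=8, p2=8, p3=4, p4=4, p5=1, p6=6, p7=8) → (p0=1, p1=10, p2=10, p3=4, p4=4, p5=1, p6=5, p7=8)
step 7: fire t0:  (p0=1, p1=10, p2=10, p3=4, p4=4, p5=1, p6=5, p7=8) → (p0=2, p1=12, p2=12, p3=4, p4=4, p5=1, p6=4, p7=8)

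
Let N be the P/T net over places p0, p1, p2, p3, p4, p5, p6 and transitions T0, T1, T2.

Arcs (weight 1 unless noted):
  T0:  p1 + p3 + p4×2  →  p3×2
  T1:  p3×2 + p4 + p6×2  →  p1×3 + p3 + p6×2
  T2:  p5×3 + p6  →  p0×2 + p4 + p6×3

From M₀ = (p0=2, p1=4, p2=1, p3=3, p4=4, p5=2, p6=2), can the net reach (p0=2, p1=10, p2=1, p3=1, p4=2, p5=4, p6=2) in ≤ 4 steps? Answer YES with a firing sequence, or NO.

depth 0: 1 marking
depth 1: 3 markings reached so far
depth 2: 6 markings reached so far
depth 3: 7 markings reached so far
depth 4: 7 markings reached so far
(frontier empty at depth 4; search complete)
target is not among the 7 markings reachable within 4 steps

NO — not reachable within 4 firings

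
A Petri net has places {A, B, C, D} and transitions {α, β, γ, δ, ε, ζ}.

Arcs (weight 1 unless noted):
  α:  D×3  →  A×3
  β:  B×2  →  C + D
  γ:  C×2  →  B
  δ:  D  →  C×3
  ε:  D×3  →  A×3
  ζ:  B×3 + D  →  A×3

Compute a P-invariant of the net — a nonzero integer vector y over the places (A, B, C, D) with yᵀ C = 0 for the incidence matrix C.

y = (A:3, B:2, C:1, D:3)

Incidence matrix C (rows=places, cols=transitions):
        α    β    γ    δ    ε    ζ
    A   3    0    0    0    3    3
    B   0   -2    1    0    0   -3
    C   0    1   -2    3    0    0
    D  -3    1    0   -1   -3   -1

Candidate y = [3, 2, 1, 3]; check y·C column-wise:
  col α: 3·3 + 2·0 + 1·0 + 3·-3 = 0
  col β: 3·0 + 2·-2 + 1·1 + 3·1 = 0
  col γ: 3·0 + 2·1 + 1·-2 + 3·0 = 0
  col δ: 3·0 + 2·0 + 1·3 + 3·-1 = 0
  col ε: 3·3 + 2·0 + 1·0 + 3·-3 = 0
  col ζ: 3·3 + 2·-3 + 1·0 + 3·-1 = 0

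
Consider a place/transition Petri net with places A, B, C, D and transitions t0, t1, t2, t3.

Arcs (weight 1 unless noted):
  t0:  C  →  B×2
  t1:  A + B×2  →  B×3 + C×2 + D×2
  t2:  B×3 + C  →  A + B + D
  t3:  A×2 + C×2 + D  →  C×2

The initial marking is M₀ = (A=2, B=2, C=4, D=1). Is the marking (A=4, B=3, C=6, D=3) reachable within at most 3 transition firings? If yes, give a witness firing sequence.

NO — not reachable within 3 firings

depth 0: 1 marking
depth 1: 4 markings reached so far
depth 2: 10 markings reached so far
depth 3: 19 markings reached so far
target is not among the 19 markings reachable within 3 steps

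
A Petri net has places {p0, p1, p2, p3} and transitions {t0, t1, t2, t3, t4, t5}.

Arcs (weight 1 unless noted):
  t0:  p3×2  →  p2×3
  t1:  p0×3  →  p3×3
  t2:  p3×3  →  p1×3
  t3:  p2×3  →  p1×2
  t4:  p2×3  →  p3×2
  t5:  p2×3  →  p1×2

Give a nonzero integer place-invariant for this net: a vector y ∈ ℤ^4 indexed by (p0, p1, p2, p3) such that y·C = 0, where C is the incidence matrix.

y = (p0:3, p1:3, p2:2, p3:3)

Incidence matrix C (rows=places, cols=transitions):
       t0   t1   t2   t3   t4   t5
   p0   0   -3    0    0    0    0
   p1   0    0    3    2    0    2
   p2   3    0    0   -3   -3   -3
   p3  -2    3   -3    0    2    0

Candidate y = [3, 3, 2, 3]; check y·C column-wise:
  col t0: 3·0 + 3·0 + 2·3 + 3·-2 = 0
  col t1: 3·-3 + 3·0 + 2·0 + 3·3 = 0
  col t2: 3·0 + 3·3 + 2·0 + 3·-3 = 0
  col t3: 3·0 + 3·2 + 2·-3 + 3·0 = 0
  col t4: 3·0 + 3·0 + 2·-3 + 3·2 = 0
  col t5: 3·0 + 3·2 + 2·-3 + 3·0 = 0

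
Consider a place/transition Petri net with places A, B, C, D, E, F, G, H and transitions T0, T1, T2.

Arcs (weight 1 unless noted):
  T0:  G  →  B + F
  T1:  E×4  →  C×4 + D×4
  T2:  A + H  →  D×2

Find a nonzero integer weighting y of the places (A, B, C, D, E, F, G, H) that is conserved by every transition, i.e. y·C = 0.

y = (A:2, B:0, C:-1, D:1, E:0, F:0, G:0, H:0)

Incidence matrix C (rows=places, cols=transitions):
       T0   T1   T2
    A   0    0   -1
    B   1    0    0
    C   0    4    0
    D   0    4    2
    E   0   -4    0
    F   1    0    0
    G  -1    0    0
    H   0    0   -1

Candidate y = [2, 0, -1, 1, 0, 0, 0, 0]; check y·C column-wise:
  col T0: 2·0 + 0·1 + -1·0 + 1·0 + 0·1 + 0·-1 = 0
  col T1: 2·0 + -1·4 + 1·4 + 0·-4 = 0
  col T2: 2·-1 + -1·0 + 1·2 + 0·-1 = 0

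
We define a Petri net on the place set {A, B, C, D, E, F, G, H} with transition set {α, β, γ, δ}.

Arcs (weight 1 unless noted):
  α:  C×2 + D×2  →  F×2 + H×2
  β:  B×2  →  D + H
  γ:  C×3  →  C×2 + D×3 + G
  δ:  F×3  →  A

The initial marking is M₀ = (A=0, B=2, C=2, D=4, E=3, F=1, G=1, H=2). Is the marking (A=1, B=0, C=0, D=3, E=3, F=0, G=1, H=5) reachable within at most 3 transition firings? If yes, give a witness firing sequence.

YES — reachable via ⟨α, β, δ⟩ (3 firings)

step 1: fire α:  (A=0, B=2, C=2, D=4, E=3, F=1, G=1, H=2) → (A=0, B=2, C=0, D=2, E=3, F=3, G=1, H=4)
step 2: fire β:  (A=0, B=2, C=0, D=2, E=3, F=3, G=1, H=4) → (A=0, B=0, C=0, D=3, E=3, F=3, G=1, H=5)
step 3: fire δ:  (A=0, B=0, C=0, D=3, E=3, F=3, G=1, H=5) → (A=1, B=0, C=0, D=3, E=3, F=0, G=1, H=5)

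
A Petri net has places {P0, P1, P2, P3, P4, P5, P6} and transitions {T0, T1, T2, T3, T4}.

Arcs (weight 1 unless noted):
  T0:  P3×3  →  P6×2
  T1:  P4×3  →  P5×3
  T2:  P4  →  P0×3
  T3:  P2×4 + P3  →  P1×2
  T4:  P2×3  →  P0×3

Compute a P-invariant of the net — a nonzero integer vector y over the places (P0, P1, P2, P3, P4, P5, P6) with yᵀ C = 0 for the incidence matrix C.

y = (P0:1, P1:2, P2:1, P3:0, P4:3, P5:3, P6:0)

Incidence matrix C (rows=places, cols=transitions):
       T0   T1   T2   T3   T4
   P0   0    0    3    0    3
   P1   0    0    0    2    0
   P2   0    0    0   -4   -3
   P3  -3    0    0   -1    0
   P4   0   -3   -1    0    0
   P5   0    3    0    0    0
   P6   2    0    0    0    0

Candidate y = [1, 2, 1, 0, 3, 3, 0]; check y·C column-wise:
  col T0: 1·0 + 2·0 + 1·0 + 0·-3 + 3·0 + 3·0 + 0·2 = 0
  col T1: 1·0 + 2·0 + 1·0 + 3·-3 + 3·3 = 0
  col T2: 1·3 + 2·0 + 1·0 + 3·-1 + 3·0 = 0
  col T3: 1·0 + 2·2 + 1·-4 + 0·-1 + 3·0 + 3·0 = 0
  col T4: 1·3 + 2·0 + 1·-3 + 3·0 + 3·0 = 0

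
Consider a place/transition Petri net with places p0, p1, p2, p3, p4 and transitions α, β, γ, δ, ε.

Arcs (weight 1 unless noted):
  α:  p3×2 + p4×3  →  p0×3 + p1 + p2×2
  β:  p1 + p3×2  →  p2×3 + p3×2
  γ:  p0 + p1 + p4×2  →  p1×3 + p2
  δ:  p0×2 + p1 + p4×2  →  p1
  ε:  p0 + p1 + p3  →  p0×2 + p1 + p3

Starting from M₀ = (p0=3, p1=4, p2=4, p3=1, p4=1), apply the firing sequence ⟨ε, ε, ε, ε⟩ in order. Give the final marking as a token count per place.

(p0=7, p1=4, p2=4, p3=1, p4=1)

step 1: fire ε:  (p0=3, p1=4, p2=4, p3=1, p4=1) → (p0=4, p1=4, p2=4, p3=1, p4=1)
step 2: fire ε:  (p0=4, p1=4, p2=4, p3=1, p4=1) → (p0=5, p1=4, p2=4, p3=1, p4=1)
step 3: fire ε:  (p0=5, p1=4, p2=4, p3=1, p4=1) → (p0=6, p1=4, p2=4, p3=1, p4=1)
step 4: fire ε:  (p0=6, p1=4, p2=4, p3=1, p4=1) → (p0=7, p1=4, p2=4, p3=1, p4=1)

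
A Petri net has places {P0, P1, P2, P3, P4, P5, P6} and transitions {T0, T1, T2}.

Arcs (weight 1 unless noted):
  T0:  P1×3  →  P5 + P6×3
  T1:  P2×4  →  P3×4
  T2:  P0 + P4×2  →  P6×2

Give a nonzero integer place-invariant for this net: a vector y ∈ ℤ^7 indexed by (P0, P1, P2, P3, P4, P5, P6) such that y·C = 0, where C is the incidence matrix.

Incidence matrix C (rows=places, cols=transitions):
       T0   T1   T2
   P0   0    0   -1
   P1  -3    0    0
   P2   0   -4    0
   P3   0    4    0
   P4   0    0   -2
   P5   1    0    0
   P6   3    0    2

Candidate y = [0, 0, 1, 1, 0, 0, 0]; check y·C column-wise:
  col T0: 0·-3 + 1·0 + 1·0 + 0·1 + 0·3 = 0
  col T1: 1·-4 + 1·4 = 0
  col T2: 0·-1 + 1·0 + 1·0 + 0·-2 + 0·2 = 0

y = (P0:0, P1:0, P2:1, P3:1, P4:0, P5:0, P6:0)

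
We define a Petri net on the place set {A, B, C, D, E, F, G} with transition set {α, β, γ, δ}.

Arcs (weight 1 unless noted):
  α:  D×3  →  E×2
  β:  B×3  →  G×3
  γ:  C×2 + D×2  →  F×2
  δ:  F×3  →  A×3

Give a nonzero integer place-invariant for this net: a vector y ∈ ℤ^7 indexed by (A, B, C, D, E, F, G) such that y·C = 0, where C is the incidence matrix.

Incidence matrix C (rows=places, cols=transitions):
        α    β    γ    δ
    A   0    0    0    3
    B   0   -3    0    0
    C   0    0   -2    0
    D  -3    0   -2    0
    E   2    0    0    0
    F   0    0    2   -3
    G   0    3    0    0

Candidate y = [0, 0, 2, -2, -3, 0, 0]; check y·C column-wise:
  col α: 2·0 + -2·-3 + -3·2 = 0
  col β: 0·-3 + 2·0 + -2·0 + -3·0 + 0·3 = 0
  col γ: 2·-2 + -2·-2 + -3·0 + 0·2 = 0
  col δ: 0·3 + 2·0 + -2·0 + -3·0 + 0·-3 = 0

y = (A:0, B:0, C:2, D:-2, E:-3, F:0, G:0)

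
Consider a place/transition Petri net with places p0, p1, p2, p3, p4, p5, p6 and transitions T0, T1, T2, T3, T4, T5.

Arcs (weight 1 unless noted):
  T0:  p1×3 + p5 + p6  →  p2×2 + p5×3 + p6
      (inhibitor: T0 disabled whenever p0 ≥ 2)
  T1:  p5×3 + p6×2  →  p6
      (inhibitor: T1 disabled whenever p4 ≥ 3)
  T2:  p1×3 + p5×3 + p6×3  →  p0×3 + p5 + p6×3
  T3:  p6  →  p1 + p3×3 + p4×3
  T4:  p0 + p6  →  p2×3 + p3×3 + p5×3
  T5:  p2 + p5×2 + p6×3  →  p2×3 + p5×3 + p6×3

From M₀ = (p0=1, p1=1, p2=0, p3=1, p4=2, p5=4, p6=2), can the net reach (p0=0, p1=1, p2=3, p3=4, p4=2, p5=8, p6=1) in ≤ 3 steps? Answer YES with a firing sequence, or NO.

NO — not reachable within 3 firings

depth 0: 1 marking
depth 1: 4 markings reached so far
depth 2: 8 markings reached so far
depth 3: 8 markings reached so far
(frontier empty at depth 3; search complete)
target is not among the 8 markings reachable within 3 steps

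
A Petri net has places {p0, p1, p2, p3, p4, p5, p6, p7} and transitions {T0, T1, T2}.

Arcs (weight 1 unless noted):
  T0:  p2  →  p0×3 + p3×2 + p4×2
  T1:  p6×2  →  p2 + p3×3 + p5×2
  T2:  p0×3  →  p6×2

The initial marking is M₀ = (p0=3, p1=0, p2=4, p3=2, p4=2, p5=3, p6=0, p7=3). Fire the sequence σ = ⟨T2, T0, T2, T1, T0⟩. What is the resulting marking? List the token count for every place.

step 1: fire T2:  (p0=3, p1=0, p2=4, p3=2, p4=2, p5=3, p6=0, p7=3) → (p0=0, p1=0, p2=4, p3=2, p4=2, p5=3, p6=2, p7=3)
step 2: fire T0:  (p0=0, p1=0, p2=4, p3=2, p4=2, p5=3, p6=2, p7=3) → (p0=3, p1=0, p2=3, p3=4, p4=4, p5=3, p6=2, p7=3)
step 3: fire T2:  (p0=3, p1=0, p2=3, p3=4, p4=4, p5=3, p6=2, p7=3) → (p0=0, p1=0, p2=3, p3=4, p4=4, p5=3, p6=4, p7=3)
step 4: fire T1:  (p0=0, p1=0, p2=3, p3=4, p4=4, p5=3, p6=4, p7=3) → (p0=0, p1=0, p2=4, p3=7, p4=4, p5=5, p6=2, p7=3)
step 5: fire T0:  (p0=0, p1=0, p2=4, p3=7, p4=4, p5=5, p6=2, p7=3) → (p0=3, p1=0, p2=3, p3=9, p4=6, p5=5, p6=2, p7=3)

(p0=3, p1=0, p2=3, p3=9, p4=6, p5=5, p6=2, p7=3)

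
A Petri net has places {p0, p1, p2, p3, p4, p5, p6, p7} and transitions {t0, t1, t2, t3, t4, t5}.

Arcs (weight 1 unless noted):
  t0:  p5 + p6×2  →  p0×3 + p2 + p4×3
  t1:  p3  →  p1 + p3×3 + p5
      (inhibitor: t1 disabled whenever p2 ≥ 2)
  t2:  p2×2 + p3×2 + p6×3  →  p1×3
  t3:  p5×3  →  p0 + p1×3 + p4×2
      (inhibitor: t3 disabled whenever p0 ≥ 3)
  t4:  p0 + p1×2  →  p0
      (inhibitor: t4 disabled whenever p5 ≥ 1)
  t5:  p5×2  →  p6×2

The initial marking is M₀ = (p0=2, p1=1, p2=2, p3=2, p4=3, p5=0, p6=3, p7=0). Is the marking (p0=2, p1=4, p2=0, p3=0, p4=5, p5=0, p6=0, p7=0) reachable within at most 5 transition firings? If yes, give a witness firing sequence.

depth 0: 1 marking
depth 1: 2 markings reached so far
depth 2: 3 markings reached so far
depth 3: 4 markings reached so far
depth 4: 4 markings reached so far
(frontier empty at depth 4; search complete)
target is not among the 4 markings reachable within 5 steps

NO — not reachable within 5 firings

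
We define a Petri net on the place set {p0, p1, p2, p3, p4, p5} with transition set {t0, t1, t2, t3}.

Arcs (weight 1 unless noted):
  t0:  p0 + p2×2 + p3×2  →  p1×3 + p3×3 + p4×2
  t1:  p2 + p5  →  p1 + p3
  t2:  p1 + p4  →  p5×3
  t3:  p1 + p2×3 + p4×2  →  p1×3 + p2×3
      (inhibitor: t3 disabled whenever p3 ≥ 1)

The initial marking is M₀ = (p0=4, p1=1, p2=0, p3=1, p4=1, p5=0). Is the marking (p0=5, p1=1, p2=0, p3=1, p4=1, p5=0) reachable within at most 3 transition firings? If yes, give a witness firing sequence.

NO — not reachable within 3 firings

depth 0: 1 marking
depth 1: 2 markings reached so far
depth 2: 2 markings reached so far
(frontier empty at depth 2; search complete)
target is not among the 2 markings reachable within 3 steps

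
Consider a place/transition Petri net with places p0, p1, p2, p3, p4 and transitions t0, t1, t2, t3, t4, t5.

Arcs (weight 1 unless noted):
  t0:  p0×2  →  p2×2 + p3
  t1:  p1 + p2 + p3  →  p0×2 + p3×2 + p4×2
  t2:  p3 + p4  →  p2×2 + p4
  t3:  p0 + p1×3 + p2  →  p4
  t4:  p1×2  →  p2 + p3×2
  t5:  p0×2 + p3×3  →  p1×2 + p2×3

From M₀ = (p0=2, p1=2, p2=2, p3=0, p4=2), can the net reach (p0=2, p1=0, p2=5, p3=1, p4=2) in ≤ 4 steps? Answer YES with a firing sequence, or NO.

step 1: fire t4:  (p0=2, p1=2, p2=2, p3=0, p4=2) → (p0=2, p1=0, p2=3, p3=2, p4=2)
step 2: fire t2:  (p0=2, p1=0, p2=3, p3=2, p4=2) → (p0=2, p1=0, p2=5, p3=1, p4=2)

YES — reachable via ⟨t4, t2⟩ (2 firings)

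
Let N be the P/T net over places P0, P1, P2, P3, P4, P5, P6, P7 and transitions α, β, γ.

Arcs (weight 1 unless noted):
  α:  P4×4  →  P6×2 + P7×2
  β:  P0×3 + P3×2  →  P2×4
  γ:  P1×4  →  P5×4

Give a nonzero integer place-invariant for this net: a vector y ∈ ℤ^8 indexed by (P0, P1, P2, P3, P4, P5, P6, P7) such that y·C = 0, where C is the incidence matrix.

Incidence matrix C (rows=places, cols=transitions):
        α    β    γ
   P0   0   -3    0
   P1   0    0   -4
   P2   0    4    0
   P3   0   -2    0
   P4  -4    0    0
   P5   0    0    4
   P6   2    0    0
   P7   2    0    0

Candidate y = [4, 0, 3, 0, 0, 0, 0, 0]; check y·C column-wise:
  col α: 4·0 + 3·0 + 0·-4 + 0·2 + 0·2 = 0
  col β: 4·-3 + 3·4 + 0·-2 = 0
  col γ: 4·0 + 0·-4 + 3·0 + 0·4 = 0

y = (P0:4, P1:0, P2:3, P3:0, P4:0, P5:0, P6:0, P7:0)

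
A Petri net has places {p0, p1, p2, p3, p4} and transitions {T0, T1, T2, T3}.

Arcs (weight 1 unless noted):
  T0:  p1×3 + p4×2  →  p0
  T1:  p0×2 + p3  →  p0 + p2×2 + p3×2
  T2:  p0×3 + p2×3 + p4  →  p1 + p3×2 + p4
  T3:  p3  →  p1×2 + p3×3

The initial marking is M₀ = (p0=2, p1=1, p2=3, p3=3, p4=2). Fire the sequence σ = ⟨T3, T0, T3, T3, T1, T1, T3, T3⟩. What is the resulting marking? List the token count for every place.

step 1: fire T3:  (p0=2, p1=1, p2=3, p3=3, p4=2) → (p0=2, p1=3, p2=3, p3=5, p4=2)
step 2: fire T0:  (p0=2, p1=3, p2=3, p3=5, p4=2) → (p0=3, p1=0, p2=3, p3=5, p4=0)
step 3: fire T3:  (p0=3, p1=0, p2=3, p3=5, p4=0) → (p0=3, p1=2, p2=3, p3=7, p4=0)
step 4: fire T3:  (p0=3, p1=2, p2=3, p3=7, p4=0) → (p0=3, p1=4, p2=3, p3=9, p4=0)
step 5: fire T1:  (p0=3, p1=4, p2=3, p3=9, p4=0) → (p0=2, p1=4, p2=5, p3=10, p4=0)
step 6: fire T1:  (p0=2, p1=4, p2=5, p3=10, p4=0) → (p0=1, p1=4, p2=7, p3=11, p4=0)
step 7: fire T3:  (p0=1, p1=4, p2=7, p3=11, p4=0) → (p0=1, p1=6, p2=7, p3=13, p4=0)
step 8: fire T3:  (p0=1, p1=6, p2=7, p3=13, p4=0) → (p0=1, p1=8, p2=7, p3=15, p4=0)

(p0=1, p1=8, p2=7, p3=15, p4=0)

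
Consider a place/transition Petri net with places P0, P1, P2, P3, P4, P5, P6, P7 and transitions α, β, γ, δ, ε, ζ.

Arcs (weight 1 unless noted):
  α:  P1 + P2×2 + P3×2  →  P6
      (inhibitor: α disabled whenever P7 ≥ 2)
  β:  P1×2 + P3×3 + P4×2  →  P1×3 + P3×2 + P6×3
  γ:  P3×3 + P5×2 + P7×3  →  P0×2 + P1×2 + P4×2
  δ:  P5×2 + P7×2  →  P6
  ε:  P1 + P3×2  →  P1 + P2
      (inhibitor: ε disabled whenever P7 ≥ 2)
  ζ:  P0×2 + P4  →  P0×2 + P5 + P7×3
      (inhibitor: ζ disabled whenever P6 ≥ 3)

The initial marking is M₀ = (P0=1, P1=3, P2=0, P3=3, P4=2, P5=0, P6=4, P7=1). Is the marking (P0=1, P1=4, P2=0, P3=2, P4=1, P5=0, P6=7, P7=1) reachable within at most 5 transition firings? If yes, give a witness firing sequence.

NO — not reachable within 5 firings

depth 0: 1 marking
depth 1: 3 markings reached so far
depth 2: 4 markings reached so far
depth 3: 4 markings reached so far
(frontier empty at depth 3; search complete)
target is not among the 4 markings reachable within 5 steps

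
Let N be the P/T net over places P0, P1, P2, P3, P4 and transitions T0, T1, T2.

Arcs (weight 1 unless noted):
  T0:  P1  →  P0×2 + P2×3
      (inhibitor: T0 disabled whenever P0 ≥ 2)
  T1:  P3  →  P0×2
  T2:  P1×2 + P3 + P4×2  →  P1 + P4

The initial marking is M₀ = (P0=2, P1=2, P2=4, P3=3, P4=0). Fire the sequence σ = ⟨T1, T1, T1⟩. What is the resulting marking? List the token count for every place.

step 1: fire T1:  (P0=2, P1=2, P2=4, P3=3, P4=0) → (P0=4, P1=2, P2=4, P3=2, P4=0)
step 2: fire T1:  (P0=4, P1=2, P2=4, P3=2, P4=0) → (P0=6, P1=2, P2=4, P3=1, P4=0)
step 3: fire T1:  (P0=6, P1=2, P2=4, P3=1, P4=0) → (P0=8, P1=2, P2=4, P3=0, P4=0)

(P0=8, P1=2, P2=4, P3=0, P4=0)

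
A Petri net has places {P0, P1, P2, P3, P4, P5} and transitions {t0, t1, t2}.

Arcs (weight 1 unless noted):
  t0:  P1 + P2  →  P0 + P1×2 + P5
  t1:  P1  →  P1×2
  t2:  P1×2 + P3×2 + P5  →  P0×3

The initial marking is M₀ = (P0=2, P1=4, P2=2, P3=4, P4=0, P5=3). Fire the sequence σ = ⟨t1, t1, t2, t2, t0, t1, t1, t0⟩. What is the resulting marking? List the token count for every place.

(P0=10, P1=6, P2=0, P3=0, P4=0, P5=3)

step 1: fire t1:  (P0=2, P1=4, P2=2, P3=4, P4=0, P5=3) → (P0=2, P1=5, P2=2, P3=4, P4=0, P5=3)
step 2: fire t1:  (P0=2, P1=5, P2=2, P3=4, P4=0, P5=3) → (P0=2, P1=6, P2=2, P3=4, P4=0, P5=3)
step 3: fire t2:  (P0=2, P1=6, P2=2, P3=4, P4=0, P5=3) → (P0=5, P1=4, P2=2, P3=2, P4=0, P5=2)
step 4: fire t2:  (P0=5, P1=4, P2=2, P3=2, P4=0, P5=2) → (P0=8, P1=2, P2=2, P3=0, P4=0, P5=1)
step 5: fire t0:  (P0=8, P1=2, P2=2, P3=0, P4=0, P5=1) → (P0=9, P1=3, P2=1, P3=0, P4=0, P5=2)
step 6: fire t1:  (P0=9, P1=3, P2=1, P3=0, P4=0, P5=2) → (P0=9, P1=4, P2=1, P3=0, P4=0, P5=2)
step 7: fire t1:  (P0=9, P1=4, P2=1, P3=0, P4=0, P5=2) → (P0=9, P1=5, P2=1, P3=0, P4=0, P5=2)
step 8: fire t0:  (P0=9, P1=5, P2=1, P3=0, P4=0, P5=2) → (P0=10, P1=6, P2=0, P3=0, P4=0, P5=3)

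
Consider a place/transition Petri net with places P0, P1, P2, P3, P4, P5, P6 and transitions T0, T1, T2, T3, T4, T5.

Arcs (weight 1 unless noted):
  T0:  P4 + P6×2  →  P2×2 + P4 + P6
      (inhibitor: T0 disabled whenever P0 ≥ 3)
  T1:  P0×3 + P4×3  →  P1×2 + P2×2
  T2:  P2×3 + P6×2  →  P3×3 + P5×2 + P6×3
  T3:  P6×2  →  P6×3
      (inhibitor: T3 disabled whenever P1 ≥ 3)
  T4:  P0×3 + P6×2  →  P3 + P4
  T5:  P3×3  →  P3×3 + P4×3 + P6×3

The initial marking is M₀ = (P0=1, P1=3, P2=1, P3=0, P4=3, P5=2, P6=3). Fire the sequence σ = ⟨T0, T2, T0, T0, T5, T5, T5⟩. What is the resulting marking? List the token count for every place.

(P0=1, P1=3, P2=4, P3=3, P4=12, P5=4, P6=10)

step 1: fire T0:  (P0=1, P1=3, P2=1, P3=0, P4=3, P5=2, P6=3) → (P0=1, P1=3, P2=3, P3=0, P4=3, P5=2, P6=2)
step 2: fire T2:  (P0=1, P1=3, P2=3, P3=0, P4=3, P5=2, P6=2) → (P0=1, P1=3, P2=0, P3=3, P4=3, P5=4, P6=3)
step 3: fire T0:  (P0=1, P1=3, P2=0, P3=3, P4=3, P5=4, P6=3) → (P0=1, P1=3, P2=2, P3=3, P4=3, P5=4, P6=2)
step 4: fire T0:  (P0=1, P1=3, P2=2, P3=3, P4=3, P5=4, P6=2) → (P0=1, P1=3, P2=4, P3=3, P4=3, P5=4, P6=1)
step 5: fire T5:  (P0=1, P1=3, P2=4, P3=3, P4=3, P5=4, P6=1) → (P0=1, P1=3, P2=4, P3=3, P4=6, P5=4, P6=4)
step 6: fire T5:  (P0=1, P1=3, P2=4, P3=3, P4=6, P5=4, P6=4) → (P0=1, P1=3, P2=4, P3=3, P4=9, P5=4, P6=7)
step 7: fire T5:  (P0=1, P1=3, P2=4, P3=3, P4=9, P5=4, P6=7) → (P0=1, P1=3, P2=4, P3=3, P4=12, P5=4, P6=10)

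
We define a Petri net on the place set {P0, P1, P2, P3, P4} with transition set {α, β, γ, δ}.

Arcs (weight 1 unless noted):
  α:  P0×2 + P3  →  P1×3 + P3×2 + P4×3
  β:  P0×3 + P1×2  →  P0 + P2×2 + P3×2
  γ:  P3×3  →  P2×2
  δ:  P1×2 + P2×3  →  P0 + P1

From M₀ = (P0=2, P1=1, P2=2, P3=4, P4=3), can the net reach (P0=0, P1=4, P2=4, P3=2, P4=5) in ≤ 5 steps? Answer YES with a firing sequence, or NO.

NO — not reachable within 5 firings

depth 0: 1 marking
depth 1: 3 markings reached so far
depth 2: 4 markings reached so far
depth 3: 5 markings reached so far
depth 4: 5 markings reached so far
(frontier empty at depth 4; search complete)
target is not among the 5 markings reachable within 5 steps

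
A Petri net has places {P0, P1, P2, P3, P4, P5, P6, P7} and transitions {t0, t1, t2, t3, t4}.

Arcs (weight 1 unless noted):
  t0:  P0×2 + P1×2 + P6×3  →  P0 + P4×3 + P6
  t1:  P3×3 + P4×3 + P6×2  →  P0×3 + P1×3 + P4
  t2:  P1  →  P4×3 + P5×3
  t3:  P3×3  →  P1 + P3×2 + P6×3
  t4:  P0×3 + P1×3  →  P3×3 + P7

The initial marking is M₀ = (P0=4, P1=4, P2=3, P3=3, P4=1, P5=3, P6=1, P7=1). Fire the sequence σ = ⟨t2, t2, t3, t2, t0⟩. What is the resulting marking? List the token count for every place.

step 1: fire t2:  (P0=4, P1=4, P2=3, P3=3, P4=1, P5=3, P6=1, P7=1) → (P0=4, P1=3, P2=3, P3=3, P4=4, P5=6, P6=1, P7=1)
step 2: fire t2:  (P0=4, P1=3, P2=3, P3=3, P4=4, P5=6, P6=1, P7=1) → (P0=4, P1=2, P2=3, P3=3, P4=7, P5=9, P6=1, P7=1)
step 3: fire t3:  (P0=4, P1=2, P2=3, P3=3, P4=7, P5=9, P6=1, P7=1) → (P0=4, P1=3, P2=3, P3=2, P4=7, P5=9, P6=4, P7=1)
step 4: fire t2:  (P0=4, P1=3, P2=3, P3=2, P4=7, P5=9, P6=4, P7=1) → (P0=4, P1=2, P2=3, P3=2, P4=10, P5=12, P6=4, P7=1)
step 5: fire t0:  (P0=4, P1=2, P2=3, P3=2, P4=10, P5=12, P6=4, P7=1) → (P0=3, P1=0, P2=3, P3=2, P4=13, P5=12, P6=2, P7=1)

(P0=3, P1=0, P2=3, P3=2, P4=13, P5=12, P6=2, P7=1)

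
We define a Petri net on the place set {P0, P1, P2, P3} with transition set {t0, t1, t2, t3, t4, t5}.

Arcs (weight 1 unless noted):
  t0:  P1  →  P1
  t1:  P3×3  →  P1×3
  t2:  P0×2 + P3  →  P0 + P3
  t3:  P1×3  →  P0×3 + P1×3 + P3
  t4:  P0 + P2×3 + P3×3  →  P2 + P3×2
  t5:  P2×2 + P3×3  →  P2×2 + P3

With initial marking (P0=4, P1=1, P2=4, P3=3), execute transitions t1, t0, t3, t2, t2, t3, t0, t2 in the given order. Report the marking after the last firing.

step 1: fire t1:  (P0=4, P1=1, P2=4, P3=3) → (P0=4, P1=4, P2=4, P3=0)
step 2: fire t0:  (P0=4, P1=4, P2=4, P3=0) → (P0=4, P1=4, P2=4, P3=0)
step 3: fire t3:  (P0=4, P1=4, P2=4, P3=0) → (P0=7, P1=4, P2=4, P3=1)
step 4: fire t2:  (P0=7, P1=4, P2=4, P3=1) → (P0=6, P1=4, P2=4, P3=1)
step 5: fire t2:  (P0=6, P1=4, P2=4, P3=1) → (P0=5, P1=4, P2=4, P3=1)
step 6: fire t3:  (P0=5, P1=4, P2=4, P3=1) → (P0=8, P1=4, P2=4, P3=2)
step 7: fire t0:  (P0=8, P1=4, P2=4, P3=2) → (P0=8, P1=4, P2=4, P3=2)
step 8: fire t2:  (P0=8, P1=4, P2=4, P3=2) → (P0=7, P1=4, P2=4, P3=2)

(P0=7, P1=4, P2=4, P3=2)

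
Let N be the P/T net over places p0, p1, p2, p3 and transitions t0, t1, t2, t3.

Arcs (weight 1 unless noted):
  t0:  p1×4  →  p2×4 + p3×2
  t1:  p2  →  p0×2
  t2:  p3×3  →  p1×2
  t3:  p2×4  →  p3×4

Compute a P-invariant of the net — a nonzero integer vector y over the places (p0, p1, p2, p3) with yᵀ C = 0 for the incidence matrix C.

y = (p0:1, p1:3, p2:2, p3:2)

Incidence matrix C (rows=places, cols=transitions):
       t0   t1   t2   t3
   p0   0    2    0    0
   p1  -4    0    2    0
   p2   4   -1    0   -4
   p3   2    0   -3    4

Candidate y = [1, 3, 2, 2]; check y·C column-wise:
  col t0: 1·0 + 3·-4 + 2·4 + 2·2 = 0
  col t1: 1·2 + 3·0 + 2·-1 + 2·0 = 0
  col t2: 1·0 + 3·2 + 2·0 + 2·-3 = 0
  col t3: 1·0 + 3·0 + 2·-4 + 2·4 = 0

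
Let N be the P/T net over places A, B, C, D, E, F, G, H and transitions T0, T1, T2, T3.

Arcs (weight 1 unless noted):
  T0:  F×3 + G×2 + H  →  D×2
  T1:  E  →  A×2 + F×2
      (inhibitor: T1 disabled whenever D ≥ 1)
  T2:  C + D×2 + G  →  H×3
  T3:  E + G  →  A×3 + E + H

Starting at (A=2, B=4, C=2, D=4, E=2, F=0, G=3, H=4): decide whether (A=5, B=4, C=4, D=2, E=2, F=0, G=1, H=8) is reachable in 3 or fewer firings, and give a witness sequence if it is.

depth 0: 1 marking
depth 1: 3 markings reached so far
depth 2: 6 markings reached so far
depth 3: 10 markings reached so far
target is not among the 10 markings reachable within 3 steps

NO — not reachable within 3 firings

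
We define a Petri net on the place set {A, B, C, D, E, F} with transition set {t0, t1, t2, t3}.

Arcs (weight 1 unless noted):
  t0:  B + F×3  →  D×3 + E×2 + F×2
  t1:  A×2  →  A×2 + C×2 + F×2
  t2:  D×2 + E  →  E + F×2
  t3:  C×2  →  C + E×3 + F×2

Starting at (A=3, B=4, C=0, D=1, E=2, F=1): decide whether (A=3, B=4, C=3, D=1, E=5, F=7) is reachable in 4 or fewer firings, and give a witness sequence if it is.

YES — reachable via ⟨t1, t1, t3⟩ (3 firings)

step 1: fire t1:  (A=3, B=4, C=0, D=1, E=2, F=1) → (A=3, B=4, C=2, D=1, E=2, F=3)
step 2: fire t1:  (A=3, B=4, C=2, D=1, E=2, F=3) → (A=3, B=4, C=4, D=1, E=2, F=5)
step 3: fire t3:  (A=3, B=4, C=4, D=1, E=2, F=5) → (A=3, B=4, C=3, D=1, E=5, F=7)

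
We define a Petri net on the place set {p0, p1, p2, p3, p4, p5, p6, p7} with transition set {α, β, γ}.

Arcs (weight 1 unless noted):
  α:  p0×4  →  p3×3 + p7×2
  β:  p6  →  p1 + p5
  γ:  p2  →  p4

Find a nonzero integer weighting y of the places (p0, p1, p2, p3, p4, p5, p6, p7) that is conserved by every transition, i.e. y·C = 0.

Incidence matrix C (rows=places, cols=transitions):
        α    β    γ
   p0  -4    0    0
   p1   0    1    0
   p2   0    0   -1
   p3   3    0    0
   p4   0    0    1
   p5   0    1    0
   p6   0   -1    0
   p7   2    0    0

Candidate y = [3, 0, 0, 4, 0, 0, 0, 0]; check y·C column-wise:
  col α: 3·-4 + 4·3 + 0·2 = 0
  col β: 3·0 + 0·1 + 4·0 + 0·1 + 0·-1 = 0
  col γ: 3·0 + 0·-1 + 4·0 + 0·1 = 0

y = (p0:3, p1:0, p2:0, p3:4, p4:0, p5:0, p6:0, p7:0)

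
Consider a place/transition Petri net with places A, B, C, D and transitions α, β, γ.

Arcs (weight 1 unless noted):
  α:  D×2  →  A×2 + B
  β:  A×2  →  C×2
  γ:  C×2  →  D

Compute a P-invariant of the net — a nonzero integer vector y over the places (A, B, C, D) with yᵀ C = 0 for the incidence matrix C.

Incidence matrix C (rows=places, cols=transitions):
        α    β    γ
    A   2   -2    0
    B   1    0    0
    C   0    2   -2
    D  -2    0    1

Candidate y = [1, 2, 1, 2]; check y·C column-wise:
  col α: 1·2 + 2·1 + 1·0 + 2·-2 = 0
  col β: 1·-2 + 2·0 + 1·2 + 2·0 = 0
  col γ: 1·0 + 2·0 + 1·-2 + 2·1 = 0

y = (A:1, B:2, C:1, D:2)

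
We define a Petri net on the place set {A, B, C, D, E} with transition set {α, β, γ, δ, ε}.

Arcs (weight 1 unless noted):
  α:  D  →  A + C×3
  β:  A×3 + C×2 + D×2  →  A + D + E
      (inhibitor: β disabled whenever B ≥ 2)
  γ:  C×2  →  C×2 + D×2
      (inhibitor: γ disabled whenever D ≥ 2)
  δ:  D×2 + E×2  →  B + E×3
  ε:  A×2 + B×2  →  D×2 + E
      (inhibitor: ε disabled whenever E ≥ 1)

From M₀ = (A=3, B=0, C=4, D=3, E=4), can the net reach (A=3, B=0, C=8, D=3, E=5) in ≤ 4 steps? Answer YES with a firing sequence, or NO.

depth 0: 1 marking
depth 1: 4 markings reached so far
depth 2: 9 markings reached so far
depth 3: 16 markings reached so far
depth 4: 23 markings reached so far
target is not among the 23 markings reachable within 4 steps

NO — not reachable within 4 firings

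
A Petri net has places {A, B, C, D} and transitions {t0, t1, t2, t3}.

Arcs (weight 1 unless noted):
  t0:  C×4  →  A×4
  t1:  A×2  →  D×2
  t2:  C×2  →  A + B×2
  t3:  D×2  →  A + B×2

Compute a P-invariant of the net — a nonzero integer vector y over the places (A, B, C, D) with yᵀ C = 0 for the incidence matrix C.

y = (A:2, B:1, C:2, D:2)

Incidence matrix C (rows=places, cols=transitions):
       t0   t1   t2   t3
    A   4   -2    1    1
    B   0    0    2    2
    C  -4    0   -2    0
    D   0    2    0   -2

Candidate y = [2, 1, 2, 2]; check y·C column-wise:
  col t0: 2·4 + 1·0 + 2·-4 + 2·0 = 0
  col t1: 2·-2 + 1·0 + 2·0 + 2·2 = 0
  col t2: 2·1 + 1·2 + 2·-2 + 2·0 = 0
  col t3: 2·1 + 1·2 + 2·0 + 2·-2 = 0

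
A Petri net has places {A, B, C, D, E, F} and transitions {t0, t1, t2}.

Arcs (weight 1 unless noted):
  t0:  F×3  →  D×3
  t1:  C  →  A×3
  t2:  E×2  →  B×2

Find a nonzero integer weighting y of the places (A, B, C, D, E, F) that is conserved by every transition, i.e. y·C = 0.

Incidence matrix C (rows=places, cols=transitions):
       t0   t1   t2
    A   0    3    0
    B   0    0    2
    C   0   -1    0
    D   3    0    0
    E   0    0   -2
    F  -3    0    0

Candidate y = [1, 0, 3, 0, 0, 0]; check y·C column-wise:
  col t0: 1·0 + 3·0 + 0·3 + 0·-3 = 0
  col t1: 1·3 + 3·-1 = 0
  col t2: 1·0 + 0·2 + 3·0 + 0·-2 = 0

y = (A:1, B:0, C:3, D:0, E:0, F:0)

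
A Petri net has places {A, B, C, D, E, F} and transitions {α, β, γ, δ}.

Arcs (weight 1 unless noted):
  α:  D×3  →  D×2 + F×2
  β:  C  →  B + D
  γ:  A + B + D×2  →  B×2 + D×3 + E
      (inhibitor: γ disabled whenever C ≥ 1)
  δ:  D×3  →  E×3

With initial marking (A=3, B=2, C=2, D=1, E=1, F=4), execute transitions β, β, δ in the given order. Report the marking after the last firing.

step 1: fire β:  (A=3, B=2, C=2, D=1, E=1, F=4) → (A=3, B=3, C=1, D=2, E=1, F=4)
step 2: fire β:  (A=3, B=3, C=1, D=2, E=1, F=4) → (A=3, B=4, C=0, D=3, E=1, F=4)
step 3: fire δ:  (A=3, B=4, C=0, D=3, E=1, F=4) → (A=3, B=4, C=0, D=0, E=4, F=4)

(A=3, B=4, C=0, D=0, E=4, F=4)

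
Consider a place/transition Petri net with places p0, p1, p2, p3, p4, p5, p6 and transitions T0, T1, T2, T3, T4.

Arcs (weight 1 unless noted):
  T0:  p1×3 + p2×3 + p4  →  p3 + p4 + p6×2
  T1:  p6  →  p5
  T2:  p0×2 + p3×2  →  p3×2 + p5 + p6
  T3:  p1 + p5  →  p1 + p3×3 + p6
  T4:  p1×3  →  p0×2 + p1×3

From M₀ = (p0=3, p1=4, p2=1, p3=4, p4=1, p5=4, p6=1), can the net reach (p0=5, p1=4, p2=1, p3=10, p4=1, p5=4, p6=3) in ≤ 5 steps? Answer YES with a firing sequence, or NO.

depth 0: 1 marking
depth 1: 5 markings reached so far
depth 2: 13 markings reached so far
depth 3: 28 markings reached so far
depth 4: 51 markings reached so far
depth 5: 85 markings reached so far
target is not among the 85 markings reachable within 5 steps

NO — not reachable within 5 firings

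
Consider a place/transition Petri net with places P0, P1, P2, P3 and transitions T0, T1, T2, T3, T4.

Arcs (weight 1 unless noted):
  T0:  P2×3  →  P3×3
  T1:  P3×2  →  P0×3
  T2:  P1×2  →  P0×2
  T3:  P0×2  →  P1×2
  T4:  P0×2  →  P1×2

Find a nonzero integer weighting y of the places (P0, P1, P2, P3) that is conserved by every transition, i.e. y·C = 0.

y = (P0:2, P1:2, P2:3, P3:3)

Incidence matrix C (rows=places, cols=transitions):
       T0   T1   T2   T3   T4
   P0   0    3    2   -2   -2
   P1   0    0   -2    2    2
   P2  -3    0    0    0    0
   P3   3   -2    0    0    0

Candidate y = [2, 2, 3, 3]; check y·C column-wise:
  col T0: 2·0 + 2·0 + 3·-3 + 3·3 = 0
  col T1: 2·3 + 2·0 + 3·0 + 3·-2 = 0
  col T2: 2·2 + 2·-2 + 3·0 + 3·0 = 0
  col T3: 2·-2 + 2·2 + 3·0 + 3·0 = 0
  col T4: 2·-2 + 2·2 + 3·0 + 3·0 = 0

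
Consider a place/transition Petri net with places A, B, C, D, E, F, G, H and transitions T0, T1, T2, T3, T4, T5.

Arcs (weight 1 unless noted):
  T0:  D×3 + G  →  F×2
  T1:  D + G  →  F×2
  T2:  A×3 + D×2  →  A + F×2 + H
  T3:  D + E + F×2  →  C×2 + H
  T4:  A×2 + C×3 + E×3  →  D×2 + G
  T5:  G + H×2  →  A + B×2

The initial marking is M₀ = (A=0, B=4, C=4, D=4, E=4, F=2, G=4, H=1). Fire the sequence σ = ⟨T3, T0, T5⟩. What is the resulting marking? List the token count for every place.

step 1: fire T3:  (A=0, B=4, C=4, D=4, E=4, F=2, G=4, H=1) → (A=0, B=4, C=6, D=3, E=3, F=0, G=4, H=2)
step 2: fire T0:  (A=0, B=4, C=6, D=3, E=3, F=0, G=4, H=2) → (A=0, B=4, C=6, D=0, E=3, F=2, G=3, H=2)
step 3: fire T5:  (A=0, B=4, C=6, D=0, E=3, F=2, G=3, H=2) → (A=1, B=6, C=6, D=0, E=3, F=2, G=2, H=0)

(A=1, B=6, C=6, D=0, E=3, F=2, G=2, H=0)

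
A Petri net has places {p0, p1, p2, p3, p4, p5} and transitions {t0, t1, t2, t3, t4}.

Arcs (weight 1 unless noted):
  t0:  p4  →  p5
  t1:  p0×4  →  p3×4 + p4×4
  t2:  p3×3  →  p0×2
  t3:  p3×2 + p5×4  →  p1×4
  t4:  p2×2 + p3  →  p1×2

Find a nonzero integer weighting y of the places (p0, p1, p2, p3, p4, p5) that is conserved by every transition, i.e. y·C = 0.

Incidence matrix C (rows=places, cols=transitions):
       t0   t1   t2   t3   t4
   p0   0   -4    2    0    0
   p1   0    0    0    4    2
   p2   0    0    0    0   -2
   p3   0    4   -3   -2   -1
   p4  -1    4    0    0    0
   p5   1    0    0   -4    0

Candidate y = [3, 2, 1, 2, 1, 1]; check y·C column-wise:
  col t0: 3·0 + 2·0 + 1·0 + 2·0 + 1·-1 + 1·1 = 0
  col t1: 3·-4 + 2·0 + 1·0 + 2·4 + 1·4 + 1·0 = 0
  col t2: 3·2 + 2·0 + 1·0 + 2·-3 + 1·0 + 1·0 = 0
  col t3: 3·0 + 2·4 + 1·0 + 2·-2 + 1·0 + 1·-4 = 0
  col t4: 3·0 + 2·2 + 1·-2 + 2·-1 + 1·0 + 1·0 = 0

y = (p0:3, p1:2, p2:1, p3:2, p4:1, p5:1)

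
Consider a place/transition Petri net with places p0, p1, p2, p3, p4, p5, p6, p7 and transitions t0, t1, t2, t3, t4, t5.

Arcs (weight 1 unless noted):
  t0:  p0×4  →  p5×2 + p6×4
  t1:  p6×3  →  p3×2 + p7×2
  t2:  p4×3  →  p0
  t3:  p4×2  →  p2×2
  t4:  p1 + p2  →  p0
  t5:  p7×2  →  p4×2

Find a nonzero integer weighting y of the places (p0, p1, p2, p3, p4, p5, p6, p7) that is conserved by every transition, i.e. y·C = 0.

y = (p0:0, p1:0, p2:0, p3:3, p4:0, p5:-4, p6:2, p7:0)

Incidence matrix C (rows=places, cols=transitions):
       t0   t1   t2   t3   t4   t5
   p0  -4    0    1    0    1    0
   p1   0    0    0    0   -1    0
   p2   0    0    0    2   -1    0
   p3   0    2    0    0    0    0
   p4   0    0   -3   -2    0    2
   p5   2    0    0    0    0    0
   p6   4   -3    0    0    0    0
   p7   0    2    0    0    0   -2

Candidate y = [0, 0, 0, 3, 0, -4, 2, 0]; check y·C column-wise:
  col t0: 0·-4 + 3·0 + -4·2 + 2·4 = 0
  col t1: 3·2 + -4·0 + 2·-3 + 0·2 = 0
  col t2: 0·1 + 3·0 + 0·-3 + -4·0 + 2·0 = 0
  col t3: 0·2 + 3·0 + 0·-2 + -4·0 + 2·0 = 0
  col t4: 0·1 + 0·-1 + 0·-1 + 3·0 + -4·0 + 2·0 = 0
  col t5: 3·0 + 0·2 + -4·0 + 2·0 + 0·-2 = 0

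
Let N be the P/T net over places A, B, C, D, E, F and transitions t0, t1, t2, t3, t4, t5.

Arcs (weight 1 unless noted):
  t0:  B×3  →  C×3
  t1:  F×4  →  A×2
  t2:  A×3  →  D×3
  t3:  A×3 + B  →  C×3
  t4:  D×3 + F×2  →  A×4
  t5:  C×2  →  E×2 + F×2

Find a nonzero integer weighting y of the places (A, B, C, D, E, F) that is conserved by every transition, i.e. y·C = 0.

Incidence matrix C (rows=places, cols=transitions):
       t0   t1   t2   t3   t4   t5
    A   0    2   -3   -3    4    0
    B  -3    0    0   -1    0    0
    C   3    0    0    3    0   -2
    D   0    0    3    0   -3    0
    E   0    0    0    0    0    2
    F   0   -4    0    0   -2    2

Candidate y = [2, 3, 3, 2, 2, 1]; check y·C column-wise:
  col t0: 2·0 + 3·-3 + 3·3 + 2·0 + 2·0 + 1·0 = 0
  col t1: 2·2 + 3·0 + 3·0 + 2·0 + 2·0 + 1·-4 = 0
  col t2: 2·-3 + 3·0 + 3·0 + 2·3 + 2·0 + 1·0 = 0
  col t3: 2·-3 + 3·-1 + 3·3 + 2·0 + 2·0 + 1·0 = 0
  col t4: 2·4 + 3·0 + 3·0 + 2·-3 + 2·0 + 1·-2 = 0
  col t5: 2·0 + 3·0 + 3·-2 + 2·0 + 2·2 + 1·2 = 0

y = (A:2, B:3, C:3, D:2, E:2, F:1)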